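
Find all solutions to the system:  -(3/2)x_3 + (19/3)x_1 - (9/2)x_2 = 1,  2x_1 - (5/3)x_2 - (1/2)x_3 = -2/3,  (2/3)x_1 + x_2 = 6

infinitely many solutions

Row-reduce:
R1 ← R1 / (19/3).
R2 ← R2 − 2·R1.
R3 ← R3 − 2/3·R1.
R2 ← R2 / (-14/57).
R1 ← R1 + 27/38·R2.
R3 ← R3 − 28/19·R2.
Rank is 2 with 3 unknowns, leaving x_3 free.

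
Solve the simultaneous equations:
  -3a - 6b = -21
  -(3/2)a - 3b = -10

no solution

Row-reduce:
R1 ← R1 / (-3).
R2 ← R2 + 3/2·R1.
Row 2 reduces to 0 = 1/2, a contradiction. The system is inconsistent.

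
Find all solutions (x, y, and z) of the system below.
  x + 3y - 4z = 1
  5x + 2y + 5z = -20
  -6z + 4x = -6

x = -3, y = 0, z = -1

Row-reduce the augmented matrix:
R2 ← R2 − 5·R1.
R3 ← R3 − 4·R1.
R2 ← R2 / (-13).
R1 ← R1 − 3·R2.
R3 ← R3 + 12·R2.
R3 ← R3 / (-170/13).
R1 ← R1 − 23/13·R3.
R2 ← R2 + 25/13·R3.
Reading off the reduced rows gives x = -3, y = 0, z = -1.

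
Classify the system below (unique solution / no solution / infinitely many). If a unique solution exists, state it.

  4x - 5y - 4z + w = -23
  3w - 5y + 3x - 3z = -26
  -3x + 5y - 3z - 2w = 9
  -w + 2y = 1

x = -5, y = -2, z = 2, w = -5

Row-reduce the augmented matrix:
R1 ← R1 / (4).
R2 ← R2 − 3·R1.
R3 ← R3 + 3·R1.
R2 ← R2 / (-5/4).
R1 ← R1 + 5/4·R2.
R3 ← R3 − 5/4·R2.
R4 ← R4 − 2·R2.
R3 ← R3 / (-6).
R1 ← R1 + 1·R3.
R4 ← R4 / (13/5).
R1 ← R1 + 13/6·R4.
R2 ← R2 + 9/5·R4.
R3 ← R3 + 1/6·R4.
Reading off the reduced rows gives x = -5, y = -2, z = 2, w = -5.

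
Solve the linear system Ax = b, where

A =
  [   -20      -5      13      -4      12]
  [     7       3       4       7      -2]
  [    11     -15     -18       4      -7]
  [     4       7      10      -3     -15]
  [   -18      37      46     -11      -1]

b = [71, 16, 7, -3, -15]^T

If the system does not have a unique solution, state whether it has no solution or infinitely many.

Row-reduce:
R1 ← R1 / (-20).
R2 ← R2 − 7·R1.
R3 ← R3 − 11·R1.
R4 ← R4 − 4·R1.
R5 ← R5 + 18·R1.
R2 ← R2 / (5/4).
R1 ← R1 − 1/4·R2.
R3 ← R3 + 71/4·R2.
R4 ← R4 − 6·R2.
R5 ← R5 − 83/2·R2.
R3 ← R3 / (2764/25).
R1 ← R1 + 59/25·R3.
R2 ← R2 − 171/25·R3.
R4 ← R4 + 711/25·R3.
R5 ← R5 + 6239/25·R3.
R4 ← R4 / (-26981/2764).
R1 ← R1 − 2255/2764·R4.
R2 ← R2 + 1523/2764·R4.
R3 ← R3 − 2033/2764·R4.
R5 ← R5 + 26981/2764·R4.
Row 5 reduces to 0 = 2, a contradiction. The system is inconsistent.

no solution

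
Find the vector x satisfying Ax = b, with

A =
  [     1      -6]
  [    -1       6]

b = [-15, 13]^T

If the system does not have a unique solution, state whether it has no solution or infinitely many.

no solution

Row-reduce:
R2 ← R2 + 1·R1.
Row 2 reduces to 0 = -2, a contradiction. The system is inconsistent.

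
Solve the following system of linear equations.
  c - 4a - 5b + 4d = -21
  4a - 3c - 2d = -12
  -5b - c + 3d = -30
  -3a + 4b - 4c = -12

a = 0, b = 3, c = 6, d = -3

Row-reduce the augmented matrix:
R1 ← R1 / (-4).
R2 ← R2 − 4·R1.
R4 ← R4 + 3·R1.
R2 ← R2 / (-5).
R1 ← R1 − 5/4·R2.
R3 ← R3 + 5·R2.
R4 ← R4 − 31/4·R2.
R1 ← R1 + 3/4·R3.
R2 ← R2 − 2/5·R3.
R4 ← R4 + 157/20·R3.
R4 ← R4 / (159/20).
R1 ← R1 − 1/4·R4.
R2 ← R2 + 4/5·R4.
R3 ← R3 − 1·R4.
Reading off the reduced rows gives a = 0, b = 3, c = 6, d = -3.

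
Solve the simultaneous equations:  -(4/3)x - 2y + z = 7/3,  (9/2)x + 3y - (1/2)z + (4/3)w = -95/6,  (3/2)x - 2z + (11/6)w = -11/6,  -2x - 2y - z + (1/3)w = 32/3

no solution

Row-reduce:
R1 ← R1 / (-4/3).
R2 ← R2 − 9/2·R1.
R3 ← R3 − 3/2·R1.
R4 ← R4 + 2·R1.
R2 ← R2 / (-15/4).
R1 ← R1 − 3/2·R2.
R3 ← R3 + 9/4·R2.
R4 ← R4 − 1·R2.
R3 ← R3 / (-13/5).
R1 ← R1 − 2/5·R3.
R2 ← R2 + 23/30·R3.
R4 ← R4 + 26/15·R3.
Row 4 reduces to 0 = 4/3, a contradiction. The system is inconsistent.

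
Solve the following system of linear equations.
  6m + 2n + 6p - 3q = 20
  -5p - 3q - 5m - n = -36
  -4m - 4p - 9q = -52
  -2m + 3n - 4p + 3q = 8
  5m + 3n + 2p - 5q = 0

m = 0, n = 4, p = 4, q = 4

Row-reduce the augmented matrix:
R1 ← R1 / (6).
R2 ← R2 + 5·R1.
R3 ← R3 + 4·R1.
R4 ← R4 + 2·R1.
R5 ← R5 − 5·R1.
R2 ← R2 / (2/3).
R1 ← R1 − 1/3·R2.
R3 ← R3 − 4/3·R2.
R4 ← R4 − 11/3·R2.
R5 ← R5 − 4/3·R2.
Swap R3 and R4.
R3 ← R3 / (-2).
R1 ← R1 − 1·R3.
R5 ← R5 + 3·R3.
Swap R4 and R5.
R4 ← R4 / (-319/8).
R1 ← R1 − 147/8·R4.
R2 ← R2 + 33/4·R4.
R3 ← R3 + 129/8·R4.
R5 reduces to 0 = 0, so the extra equation is consistent.
Reading off the reduced rows gives m = 0, n = 4, p = 4, q = 4.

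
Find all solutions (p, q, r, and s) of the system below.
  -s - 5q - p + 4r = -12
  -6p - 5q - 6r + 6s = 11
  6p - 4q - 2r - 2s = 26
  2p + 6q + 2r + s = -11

Row-reduce the augmented matrix:
R1 ← R1 / (-1).
R2 ← R2 + 6·R1.
R3 ← R3 − 6·R1.
R4 ← R4 − 2·R1.
R2 ← R2 / (25).
R1 ← R1 − 5·R2.
R3 ← R3 + 34·R2.
R4 ← R4 + 4·R2.
R3 ← R3 / (-94/5).
R1 ← R1 − 2·R3.
R2 ← R2 + 6/5·R3.
R4 ← R4 − 26/5·R3.
R4 ← R4 / (757/235).
R1 ← R1 + 121/235·R4.
R2 ← R2 + 12/235·R4.
R3 ← R3 + 104/235·R4.
Reading off the reduced rows gives p = 2, q = -1, r = -4, s = -1.

p = 2, q = -1, r = -4, s = -1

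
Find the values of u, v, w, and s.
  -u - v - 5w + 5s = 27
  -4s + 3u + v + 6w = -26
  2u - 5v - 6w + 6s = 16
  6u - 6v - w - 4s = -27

Row-reduce the augmented matrix:
R1 ← R1 / (-1).
R2 ← R2 − 3·R1.
R3 ← R3 − 2·R1.
R4 ← R4 − 6·R1.
R2 ← R2 / (-2).
R1 ← R1 − 1·R2.
R3 ← R3 + 7·R2.
R4 ← R4 + 12·R2.
R3 ← R3 / (31/2).
R1 ← R1 − 1/2·R3.
R2 ← R2 − 9/2·R3.
R4 ← R4 − 23·R3.
R4 ← R4 / (-205/31).
R1 ← R1 − 38/31·R4.
R2 ← R2 − 32/31·R4.
R3 ← R3 + 45/31·R4.
Reading off the reduced rows gives u = 2, v = 6, w = -5, s = 2.

u = 2, v = 6, w = -5, s = 2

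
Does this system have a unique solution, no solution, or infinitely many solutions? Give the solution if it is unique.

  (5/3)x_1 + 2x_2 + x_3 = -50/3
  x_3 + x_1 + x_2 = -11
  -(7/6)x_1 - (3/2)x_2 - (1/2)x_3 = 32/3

no solution

Row-reduce:
R1 ← R1 / (5/3).
R2 ← R2 − 1·R1.
R3 ← R3 + 7/6·R1.
R2 ← R2 / (-1/5).
R1 ← R1 − 6/5·R2.
R3 ← R3 + 1/10·R2.
Row 3 reduces to 0 = -1/2, a contradiction. The system is inconsistent.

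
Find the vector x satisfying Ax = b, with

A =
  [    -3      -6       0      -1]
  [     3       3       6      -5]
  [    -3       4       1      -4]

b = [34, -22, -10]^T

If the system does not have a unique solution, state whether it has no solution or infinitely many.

Row-reduce:
R1 ← R1 / (-3).
R2 ← R2 − 3·R1.
R3 ← R3 + 3·R1.
R2 ← R2 / (-3).
R1 ← R1 − 2·R2.
R3 ← R3 − 10·R2.
R3 ← R3 / (21).
R1 ← R1 − 4·R3.
R2 ← R2 + 2·R3.
Rank is 3 with 4 unknowns, leaving x_4 free.

infinitely many solutions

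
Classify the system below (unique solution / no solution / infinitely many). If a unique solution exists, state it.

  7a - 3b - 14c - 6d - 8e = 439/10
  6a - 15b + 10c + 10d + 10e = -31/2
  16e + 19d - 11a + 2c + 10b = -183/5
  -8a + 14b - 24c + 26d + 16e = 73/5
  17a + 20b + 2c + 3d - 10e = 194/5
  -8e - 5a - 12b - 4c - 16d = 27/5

a = 1, b = -1/2, c = -3/2, d = 8/5, e = -3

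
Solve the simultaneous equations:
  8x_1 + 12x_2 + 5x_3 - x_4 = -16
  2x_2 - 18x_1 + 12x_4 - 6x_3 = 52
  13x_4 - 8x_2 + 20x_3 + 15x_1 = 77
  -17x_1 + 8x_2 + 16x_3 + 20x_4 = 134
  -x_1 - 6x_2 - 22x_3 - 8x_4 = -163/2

no solution

Row-reduce:
R1 ← R1 / (8).
R2 ← R2 + 18·R1.
R3 ← R3 − 15·R1.
R4 ← R4 + 17·R1.
R5 ← R5 + 1·R1.
R2 ← R2 / (29).
R1 ← R1 − 3/2·R2.
R3 ← R3 + 61/2·R2.
R4 ← R4 − 67/2·R2.
R5 ← R5 + 9/2·R2.
R3 ← R3 / (1873/116).
R1 ← R1 − 41/116·R3.
R2 ← R2 − 21/116·R3.
R4 ← R4 − 2385/116·R3.
R5 ← R5 + 2385/116·R3.
R4 ← R4 / (-47549/1873).
R1 ← R1 + 2209/1873·R4.
R2 ← R2 − 102/1873·R4.
R3 ← R3 − 2915/1873·R4.
R5 ← R5 − 47549/1873·R4.
Row 5 reduces to 0 = 1/2, a contradiction. The system is inconsistent.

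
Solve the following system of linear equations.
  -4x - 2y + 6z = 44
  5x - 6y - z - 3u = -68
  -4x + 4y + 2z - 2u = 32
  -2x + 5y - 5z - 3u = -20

x = -4, y = 4, z = 6, u = 6

Row-reduce the augmented matrix:
R1 ← R1 / (-4).
R2 ← R2 − 5·R1.
R3 ← R3 + 4·R1.
R4 ← R4 + 2·R1.
R2 ← R2 / (-17/2).
R1 ← R1 − 1/2·R2.
R3 ← R3 − 6·R2.
R4 ← R4 − 6·R2.
R3 ← R3 / (10/17).
R1 ← R1 + 19/17·R3.
R2 ← R2 + 13/17·R3.
R4 ← R4 + 58/17·R3.
R4 ← R4 / (-29).
R1 ← R1 + 8·R4.
R2 ← R2 + 5·R4.
R3 ← R3 + 7·R4.
Reading off the reduced rows gives x = -4, y = 4, z = 6, u = 6.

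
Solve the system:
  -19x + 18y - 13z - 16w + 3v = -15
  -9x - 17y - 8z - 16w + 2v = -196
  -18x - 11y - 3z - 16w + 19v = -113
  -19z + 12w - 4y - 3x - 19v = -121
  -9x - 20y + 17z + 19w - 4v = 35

x = 0, y = 6, z = 6, w = 3, v = 1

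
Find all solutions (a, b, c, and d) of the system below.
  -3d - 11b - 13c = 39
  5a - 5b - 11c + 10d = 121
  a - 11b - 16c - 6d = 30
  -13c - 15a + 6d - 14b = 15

a = 6, b = -4, c = -1, d = 6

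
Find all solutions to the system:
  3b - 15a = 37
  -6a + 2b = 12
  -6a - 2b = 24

Row-reduce:
R1 ← R1 / (-15).
R2 ← R2 + 6·R1.
R3 ← R3 + 6·R1.
R2 ← R2 / (4/5).
R1 ← R1 + 1/5·R2.
R3 ← R3 + 16/5·R2.
Row 3 reduces to 0 = -2, a contradiction. The system is inconsistent.

no solution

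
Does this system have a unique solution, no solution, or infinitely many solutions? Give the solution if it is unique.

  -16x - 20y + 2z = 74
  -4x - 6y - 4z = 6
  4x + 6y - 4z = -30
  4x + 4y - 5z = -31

x = -3, y = -1, z = 3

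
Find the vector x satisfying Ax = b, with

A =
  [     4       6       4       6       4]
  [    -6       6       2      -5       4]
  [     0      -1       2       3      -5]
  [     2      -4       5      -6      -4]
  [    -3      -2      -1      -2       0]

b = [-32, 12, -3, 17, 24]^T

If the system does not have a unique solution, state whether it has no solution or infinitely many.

x_1 = -5, x_2 = -6, x_3 = 3, x_4 = 0, x_5 = 3

Row-reduce the augmented matrix:
R1 ← R1 / (4).
R2 ← R2 + 6·R1.
R4 ← R4 − 2·R1.
R5 ← R5 + 3·R1.
R2 ← R2 / (15).
R1 ← R1 − 3/2·R2.
R3 ← R3 + 1·R2.
R4 ← R4 + 7·R2.
R5 ← R5 − 5/2·R2.
R3 ← R3 / (38/15).
R1 ← R1 − 1/5·R3.
R2 ← R2 − 8/15·R3.
R4 ← R4 − 101/15·R3.
R5 ← R5 − 2/3·R3.
R4 ← R4 / (-601/38).
R1 ← R1 − 16/19·R4.
R2 ← R2 + 8/19·R4.
R3 ← R3 − 49/38·R4.
R5 ← R5 − 37/38·R4.
R5 ← R5 / (3727/1202).
R1 ← R1 − 1063/1202·R5.
R2 ← R2 − 786/601·R5.
R3 ← R3 + 529/601·R5.
R4 ← R4 + 387/601·R5.
Reading off the reduced rows gives x_1 = -5, x_2 = -6, x_3 = 3, x_4 = 0, x_5 = 3.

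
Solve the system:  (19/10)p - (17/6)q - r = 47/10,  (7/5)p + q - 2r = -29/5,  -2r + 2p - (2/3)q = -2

Row-reduce:
R1 ← R1 / (19/10).
R2 ← R2 − 7/5·R1.
R3 ← R3 − 2·R1.
R2 ← R2 / (176/57).
R1 ← R1 + 85/57·R2.
R3 ← R3 − 44/19·R2.
Rank is 2 with 3 unknowns, leaving r free.

infinitely many solutions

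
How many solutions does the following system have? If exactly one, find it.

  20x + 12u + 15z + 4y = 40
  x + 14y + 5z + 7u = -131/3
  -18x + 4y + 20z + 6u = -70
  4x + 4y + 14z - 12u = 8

x = 3, y = -3, z = 0, u = -2/3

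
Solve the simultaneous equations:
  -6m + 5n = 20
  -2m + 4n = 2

Row-reduce the augmented matrix:
R1 ← R1 / (-6).
R2 ← R2 + 2·R1.
R2 ← R2 / (7/3).
R1 ← R1 + 5/6·R2.
Reading off the reduced rows gives m = -5, n = -2.

m = -5, n = -2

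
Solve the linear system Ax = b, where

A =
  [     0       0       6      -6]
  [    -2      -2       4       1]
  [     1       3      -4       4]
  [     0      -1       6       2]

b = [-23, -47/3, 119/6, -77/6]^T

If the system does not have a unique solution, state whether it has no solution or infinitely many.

Row-reduce the augmented matrix:
Swap R1 and R2.
R1 ← R1 / (-2).
R3 ← R3 − 1·R1.
Swap R2 and R3.
R2 ← R2 / (2).
R1 ← R1 − 1·R2.
R4 ← R4 + 1·R2.
R3 ← R3 / (6).
R1 ← R1 + 1·R3.
R2 ← R2 + 1·R3.
R4 ← R4 − 5·R3.
R4 ← R4 / (37/4).
R1 ← R1 + 15/4·R4.
R2 ← R2 − 5/4·R4.
R3 ← R3 + 1·R4.
Reading off the reduced rows gives x_1 = 3, x_2 = 1/2, x_3 = -5/2, x_4 = 4/3.

x_1 = 3, x_2 = 1/2, x_3 = -5/2, x_4 = 4/3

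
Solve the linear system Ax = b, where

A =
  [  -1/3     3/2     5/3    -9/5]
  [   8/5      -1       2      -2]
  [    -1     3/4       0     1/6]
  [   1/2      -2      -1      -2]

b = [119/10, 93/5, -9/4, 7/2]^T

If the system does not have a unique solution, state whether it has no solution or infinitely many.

Row-reduce the augmented matrix:
R1 ← R1 / (-1/3).
R2 ← R2 − 8/5·R1.
R3 ← R3 + 1·R1.
R4 ← R4 − 1/2·R1.
R2 ← R2 / (31/5).
R1 ← R1 + 9/2·R2.
R3 ← R3 + 15/4·R2.
R4 ← R4 − 1/4·R2.
R3 ← R3 / (65/62).
R1 ← R1 − 70/31·R3.
R2 ← R2 − 50/31·R3.
R4 ← R4 − 34/31·R3.
R4 ← R4 / (-3278/975).
R1 ← R1 + 88/195·R4.
R2 ← R2 + 74/195·R4.
R3 ← R3 + 808/975·R4.
Reading off the reduced rows gives x_1 = 1, x_2 = -1, x_3 = 5, x_4 = -3.

x_1 = 1, x_2 = -1, x_3 = 5, x_4 = -3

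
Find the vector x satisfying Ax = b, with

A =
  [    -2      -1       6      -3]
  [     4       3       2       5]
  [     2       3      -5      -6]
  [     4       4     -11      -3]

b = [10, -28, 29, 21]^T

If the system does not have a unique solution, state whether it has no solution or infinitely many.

no solution

Row-reduce:
R1 ← R1 / (-2).
R2 ← R2 − 4·R1.
R3 ← R3 − 2·R1.
R4 ← R4 − 4·R1.
R1 ← R1 − 1/2·R2.
R3 ← R3 − 2·R2.
R4 ← R4 − 2·R2.
R3 ← R3 / (-27).
R1 ← R1 + 10·R3.
R2 ← R2 − 14·R3.
R4 ← R4 + 27·R3.
Row 4 reduces to 0 = 2, a contradiction. The system is inconsistent.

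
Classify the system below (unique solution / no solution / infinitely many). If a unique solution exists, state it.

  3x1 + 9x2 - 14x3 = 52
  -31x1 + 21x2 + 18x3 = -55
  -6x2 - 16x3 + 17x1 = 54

no solution

Row-reduce:
R1 ← R1 / (3).
R2 ← R2 + 31·R1.
R3 ← R3 − 17·R1.
R2 ← R2 / (114).
R1 ← R1 − 3·R2.
R3 ← R3 + 57·R2.
Row 3 reduces to 0 = 1/2, a contradiction. The system is inconsistent.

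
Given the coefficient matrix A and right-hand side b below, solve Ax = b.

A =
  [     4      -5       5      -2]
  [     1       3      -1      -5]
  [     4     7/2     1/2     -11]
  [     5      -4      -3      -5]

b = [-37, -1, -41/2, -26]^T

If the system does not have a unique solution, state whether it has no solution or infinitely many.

Row-reduce:
R1 ← R1 / (4).
R2 ← R2 − 1·R1.
R3 ← R3 − 4·R1.
R4 ← R4 − 5·R1.
R2 ← R2 / (17/4).
R1 ← R1 + 5/4·R2.
R3 ← R3 − 17/2·R2.
R4 ← R4 − 9/4·R2.
Swap R3 and R4.
R3 ← R3 / (-137/17).
R1 ← R1 − 10/17·R3.
R2 ← R2 + 9/17·R3.
Rank is 3 with 4 unknowns, leaving x_4 free.

infinitely many solutions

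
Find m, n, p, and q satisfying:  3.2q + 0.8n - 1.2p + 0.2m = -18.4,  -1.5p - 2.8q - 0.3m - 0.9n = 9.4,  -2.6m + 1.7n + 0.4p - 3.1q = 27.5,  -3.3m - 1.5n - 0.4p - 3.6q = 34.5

m = -6, n = -1, p = 3, q = -4

Row-reduce the augmented matrix:
R1 ← R1 / (1/5).
R2 ← R2 + 3/10·R1.
R3 ← R3 + 13/5·R1.
R4 ← R4 + 33/10·R1.
R2 ← R2 / (3/10).
R1 ← R1 − 4·R2.
R3 ← R3 − 121/10·R2.
R4 ← R4 − 117/10·R2.
R3 ← R3 / (1179/10).
R1 ← R1 − 38·R3.
R2 ← R2 + 11·R3.
R4 ← R4 − 217/2·R3.
R4 ← R4 / (353869/35370).
R1 ← R1 − 10342/3537·R4.
R2 ← R2 − 9665/3537·R4.
R3 ← R3 + 1265/3537·R4.
Reading off the reduced rows gives m = -6, n = -1, p = 3, q = -4.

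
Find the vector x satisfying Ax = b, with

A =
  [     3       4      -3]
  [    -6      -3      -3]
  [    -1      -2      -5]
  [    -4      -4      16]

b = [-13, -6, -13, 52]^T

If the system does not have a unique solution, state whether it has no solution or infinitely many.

x_1 = 0, x_2 = -1, x_3 = 3

Row-reduce the augmented matrix:
R1 ← R1 / (3).
R2 ← R2 + 6·R1.
R3 ← R3 + 1·R1.
R4 ← R4 + 4·R1.
R2 ← R2 / (5).
R1 ← R1 − 4/3·R2.
R3 ← R3 + 2/3·R2.
R4 ← R4 − 4/3·R2.
R3 ← R3 / (-36/5).
R1 ← R1 − 7/5·R3.
R2 ← R2 + 9/5·R3.
R4 ← R4 − 72/5·R3.
R4 reduces to 0 = 0, so the extra equation is consistent.
Reading off the reduced rows gives x_1 = 0, x_2 = -1, x_3 = 3.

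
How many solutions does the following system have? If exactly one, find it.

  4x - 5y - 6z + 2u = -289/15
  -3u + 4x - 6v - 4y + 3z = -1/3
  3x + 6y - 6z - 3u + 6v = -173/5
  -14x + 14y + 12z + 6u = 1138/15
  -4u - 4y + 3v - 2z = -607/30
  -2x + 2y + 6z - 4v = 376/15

x = -2, y = 1/3, z = 12/5, u = 12/5, v = -3/2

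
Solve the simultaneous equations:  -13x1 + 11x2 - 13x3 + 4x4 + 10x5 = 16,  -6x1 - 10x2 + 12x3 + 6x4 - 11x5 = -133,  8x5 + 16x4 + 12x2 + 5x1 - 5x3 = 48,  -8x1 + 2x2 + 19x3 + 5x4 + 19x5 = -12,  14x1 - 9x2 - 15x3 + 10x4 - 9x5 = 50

x1 = 5, x2 = 0, x3 = -3, x4 = -2, x5 = 5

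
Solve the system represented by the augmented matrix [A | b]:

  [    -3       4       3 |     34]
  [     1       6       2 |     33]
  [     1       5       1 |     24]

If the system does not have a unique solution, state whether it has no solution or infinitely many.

Row-reduce the augmented matrix:
R1 ← R1 / (-3).
R2 ← R2 − 1·R1.
R3 ← R3 − 1·R1.
R2 ← R2 / (22/3).
R1 ← R1 + 4/3·R2.
R3 ← R3 − 19/3·R2.
R3 ← R3 / (-13/22).
R1 ← R1 + 5/11·R3.
R2 ← R2 − 9/22·R3.
Reading off the reduced rows gives x_1 = -1, x_2 = 4, x_3 = 5.

x_1 = -1, x_2 = 4, x_3 = 5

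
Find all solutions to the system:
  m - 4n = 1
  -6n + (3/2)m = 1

Row-reduce:
R2 ← R2 − 3/2·R1.
Row 2 reduces to 0 = -1/2, a contradiction. The system is inconsistent.

no solution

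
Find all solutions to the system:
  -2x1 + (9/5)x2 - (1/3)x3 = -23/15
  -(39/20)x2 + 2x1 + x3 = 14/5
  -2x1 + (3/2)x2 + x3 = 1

Row-reduce:
R1 ← R1 / (-2).
R2 ← R2 − 2·R1.
R3 ← R3 + 2·R1.
R2 ← R2 / (-3/20).
R1 ← R1 + 9/10·R2.
R3 ← R3 + 3/10·R2.
Rank is 2 with 3 unknowns, leaving x3 free.

infinitely many solutions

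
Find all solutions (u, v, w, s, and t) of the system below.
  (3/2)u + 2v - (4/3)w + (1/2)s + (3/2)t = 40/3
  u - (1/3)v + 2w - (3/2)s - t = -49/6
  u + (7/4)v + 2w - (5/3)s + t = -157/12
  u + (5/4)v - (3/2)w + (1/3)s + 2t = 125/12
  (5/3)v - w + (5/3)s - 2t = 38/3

Row-reduce the augmented matrix:
R1 ← R1 / (3/2).
R2 ← R2 − 1·R1.
R3 ← R3 − 1·R1.
R4 ← R4 − 1·R1.
R2 ← R2 / (-5/3).
R1 ← R1 − 4/3·R2.
R3 ← R3 − 5/12·R2.
R4 ← R4 + 1/12·R2.
R5 ← R5 − 5/3·R2.
R3 ← R3 / (65/18).
R1 ← R1 − 64/45·R3.
R2 ← R2 + 26/15·R3.
R4 ← R4 + 34/45·R3.
R5 ← R5 − 17/9·R3.
R4 ← R4 / (-1099/2600).
R1 ← R1 + 161/975·R4.
R2 ← R2 + 2/25·R4.
R3 ← R3 + 177/260·R4.
R5 ← R5 − 291/260·R4.
R5 ← R5 / (-1212/1099).
R1 ← R1 + 373/471·R5.
R2 ← R2 − 848/1099·R5.
R3 ← R3 + 1914/1099·R5.
R4 ← R4 + 2588/1099·R5.
Reading off the reduced rows gives u = 6, v = -1, w = -4, s = 5, t = -1.

u = 6, v = -1, w = -4, s = 5, t = -1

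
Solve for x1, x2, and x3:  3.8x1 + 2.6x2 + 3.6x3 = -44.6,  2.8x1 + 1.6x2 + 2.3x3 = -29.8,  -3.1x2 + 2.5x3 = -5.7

Row-reduce the augmented matrix:
R1 ← R1 / (19/5).
R2 ← R2 − 14/5·R1.
R2 ← R2 / (-6/19).
R1 ← R1 − 13/19·R2.
R3 ← R3 + 31/10·R2.
R3 ← R3 / (3577/600).
R1 ← R1 − 11/60·R3.
R2 ← R2 − 67/60·R3.
Reading off the reduced rows gives x1 = -4, x2 = -3, x3 = -6.

x1 = -4, x2 = -3, x3 = -6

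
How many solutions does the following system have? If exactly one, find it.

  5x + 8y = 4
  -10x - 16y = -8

infinitely many solutions

Row-reduce:
R1 ← R1 / (5).
R2 ← R2 + 10·R1.
Rank is 1 with 2 unknowns, leaving y free.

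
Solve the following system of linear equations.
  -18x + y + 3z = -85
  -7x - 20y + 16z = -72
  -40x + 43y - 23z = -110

Row-reduce:
R1 ← R1 / (-18).
R2 ← R2 + 7·R1.
R3 ← R3 + 40·R1.
R2 ← R2 / (-367/18).
R1 ← R1 + 1/18·R2.
R3 ← R3 − 367/9·R2.
Row 3 reduces to 0 = 1, a contradiction. The system is inconsistent.

no solution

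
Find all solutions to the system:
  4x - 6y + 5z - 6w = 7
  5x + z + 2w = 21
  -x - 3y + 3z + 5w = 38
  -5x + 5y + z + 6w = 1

Row-reduce the augmented matrix:
R1 ← R1 / (4).
R2 ← R2 − 5·R1.
R3 ← R3 + 1·R1.
R4 ← R4 + 5·R1.
R2 ← R2 / (15/2).
R1 ← R1 + 3/2·R2.
R3 ← R3 + 9/2·R2.
R4 ← R4 + 5/2·R2.
R3 ← R3 / (11/10).
R1 ← R1 − 1/5·R3.
R2 ← R2 + 7/10·R3.
R4 ← R4 − 11/2·R3.
R4 ← R4 / (-133/3).
R1 ← R1 + 14/11·R4.
R2 ← R2 − 235/33·R4.
R3 ← R3 − 92/11·R4.
Reading off the reduced rows gives x = 2, y = -4, z = 1, w = 5.

x = 2, y = -4, z = 1, w = 5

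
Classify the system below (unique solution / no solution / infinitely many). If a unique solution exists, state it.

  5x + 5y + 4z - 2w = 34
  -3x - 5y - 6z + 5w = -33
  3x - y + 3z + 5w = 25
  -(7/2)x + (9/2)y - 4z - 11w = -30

Row-reduce:
R1 ← R1 / (5).
R2 ← R2 + 3·R1.
R3 ← R3 − 3·R1.
R4 ← R4 + 7/2·R1.
R2 ← R2 / (-2).
R1 ← R1 − 1·R2.
R3 ← R3 + 4·R2.
R4 ← R4 − 8·R2.
R3 ← R3 / (39/5).
R1 ← R1 + 1·R3.
R2 ← R2 − 9/5·R3.
R4 ← R4 + 78/5·R3.
Row 4 reduces to 0 = 3, a contradiction. The system is inconsistent.

no solution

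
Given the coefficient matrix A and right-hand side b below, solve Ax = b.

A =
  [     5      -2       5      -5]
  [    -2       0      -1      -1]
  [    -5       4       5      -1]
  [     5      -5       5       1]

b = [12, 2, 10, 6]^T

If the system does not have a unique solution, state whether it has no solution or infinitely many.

Row-reduce the augmented matrix:
R1 ← R1 / (5).
R2 ← R2 + 2·R1.
R3 ← R3 + 5·R1.
R4 ← R4 − 5·R1.
R2 ← R2 / (-4/5).
R1 ← R1 + 2/5·R2.
R3 ← R3 − 2·R2.
R4 ← R4 + 3·R2.
R3 ← R3 / (25/2).
R1 ← R1 − 1/2·R3.
R2 ← R2 + 5/4·R3.
R4 ← R4 + 15/4·R3.
R4 ← R4 / (66/5).
R1 ← R1 − 26/25·R4.
R2 ← R2 − 12/5·R4.
R3 ← R3 + 27/25·R4.
Reading off the reduced rows gives x_1 = -1, x_2 = -1, x_3 = 3/2, x_4 = -3/2.

x_1 = -1, x_2 = -1, x_3 = 3/2, x_4 = -3/2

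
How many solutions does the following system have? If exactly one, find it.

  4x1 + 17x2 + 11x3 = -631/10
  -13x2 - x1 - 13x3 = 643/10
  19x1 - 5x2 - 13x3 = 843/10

x1 = 2, x2 = -5/2, x3 = -13/5

Row-reduce the augmented matrix:
R1 ← R1 / (4).
R2 ← R2 + 1·R1.
R3 ← R3 − 19·R1.
R2 ← R2 / (-35/4).
R1 ← R1 − 17/4·R2.
R3 ← R3 + 343/4·R2.
R3 ← R3 / (176/5).
R1 ← R1 + 78/35·R3.
R2 ← R2 − 41/35·R3.
Reading off the reduced rows gives x1 = 2, x2 = -5/2, x3 = -13/5.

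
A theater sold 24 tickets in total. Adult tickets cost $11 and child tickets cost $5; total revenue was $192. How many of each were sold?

Let a = adult tickets, c = child tickets.
  a + c = 24
  11a + 5c = 192
From equation 1: a = 24 − c.
Substitute into equation 2 and solve: c = 12.
Then a = 12.

adult tickets: 12, child tickets: 12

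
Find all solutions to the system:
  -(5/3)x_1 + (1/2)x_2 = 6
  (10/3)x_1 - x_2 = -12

Row-reduce:
R1 ← R1 / (-5/3).
R2 ← R2 − 10/3·R1.
Rank is 1 with 2 unknowns, leaving x_2 free.

infinitely many solutions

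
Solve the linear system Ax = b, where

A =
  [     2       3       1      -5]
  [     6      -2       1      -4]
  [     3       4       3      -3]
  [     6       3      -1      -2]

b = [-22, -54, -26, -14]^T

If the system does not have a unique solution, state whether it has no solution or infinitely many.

Row-reduce the augmented matrix:
R1 ← R1 / (2).
R2 ← R2 − 6·R1.
R3 ← R3 − 3·R1.
R4 ← R4 − 6·R1.
R2 ← R2 / (-11).
R1 ← R1 − 3/2·R2.
R3 ← R3 + 1/2·R2.
R4 ← R4 + 6·R2.
R3 ← R3 / (35/22).
R1 ← R1 − 5/22·R3.
R2 ← R2 − 2/11·R3.
R4 ← R4 + 32/11·R3.
R4 ← R4 / (501/35).
R1 ← R1 + 11/7·R4.
R2 ← R2 + 51/35·R4.
R3 ← R3 − 88/35·R4.
Reading off the reduced rows gives x_1 = -4, x_2 = 4, x_3 = -6, x_4 = 4.

x_1 = -4, x_2 = 4, x_3 = -6, x_4 = 4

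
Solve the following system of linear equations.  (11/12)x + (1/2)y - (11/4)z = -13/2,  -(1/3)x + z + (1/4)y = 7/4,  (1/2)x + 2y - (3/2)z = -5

no solution

Row-reduce:
R1 ← R1 / (11/12).
R2 ← R2 + 1/3·R1.
R3 ← R3 − 1/2·R1.
R2 ← R2 / (19/44).
R1 ← R1 − 6/11·R2.
R3 ← R3 − 19/11·R2.
Row 3 reduces to 0 = 1, a contradiction. The system is inconsistent.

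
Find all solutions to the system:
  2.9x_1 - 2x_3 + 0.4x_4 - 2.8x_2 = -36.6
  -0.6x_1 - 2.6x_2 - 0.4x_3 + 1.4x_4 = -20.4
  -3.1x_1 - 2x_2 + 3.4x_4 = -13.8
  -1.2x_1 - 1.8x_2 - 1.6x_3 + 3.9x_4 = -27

x_1 = -6, x_2 = 6, x_3 = 0, x_4 = -6

Row-reduce the augmented matrix:
R1 ← R1 / (29/10).
R2 ← R2 + 3/5·R1.
R3 ← R3 + 31/10·R1.
R4 ← R4 + 6/5·R1.
R2 ← R2 / (-461/145).
R1 ← R1 + 28/29·R2.
R3 ← R3 + 724/145·R2.
R4 ← R4 + 429/145·R2.
R3 ← R3 / (-1982/2305).
R1 ← R1 + 204/461·R3.
R2 ← R2 − 118/461·R3.
R4 ← R4 + 770/461·R3.
R4 ← R4 / (-2239/9910).
R1 ← R1 + 1074/991·R4.
R2 ← R2 + 20/991·R4.
R3 ← R3 + 3455/1982·R4.
Reading off the reduced rows gives x_1 = -6, x_2 = 6, x_3 = 0, x_4 = -6.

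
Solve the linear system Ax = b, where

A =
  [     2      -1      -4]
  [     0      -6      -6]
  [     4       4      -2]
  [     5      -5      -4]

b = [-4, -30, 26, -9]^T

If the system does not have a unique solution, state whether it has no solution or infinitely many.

no solution

Row-reduce:
R1 ← R1 / (2).
R3 ← R3 − 4·R1.
R4 ← R4 − 5·R1.
R2 ← R2 / (-6).
R1 ← R1 + 1/2·R2.
R3 ← R3 − 6·R2.
R4 ← R4 + 5/2·R2.
Swap R3 and R4.
R3 ← R3 / (17/2).
R1 ← R1 + 3/2·R3.
R2 ← R2 − 1·R3.
Row 4 reduces to 0 = 4, a contradiction. The system is inconsistent.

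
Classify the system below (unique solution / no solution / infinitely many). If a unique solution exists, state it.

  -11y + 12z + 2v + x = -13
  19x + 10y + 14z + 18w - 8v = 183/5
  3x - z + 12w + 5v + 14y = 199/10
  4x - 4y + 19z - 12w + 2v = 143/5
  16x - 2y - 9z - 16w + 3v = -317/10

Row-reduce the augmented matrix:
R2 ← R2 − 19·R1.
R3 ← R3 − 3·R1.
R4 ← R4 − 4·R1.
R5 ← R5 − 16·R1.
R2 ← R2 / (219).
R1 ← R1 + 11·R2.
R3 ← R3 − 47·R2.
R4 ← R4 − 40·R2.
R5 ← R5 − 174·R2.
R3 ← R3 / (1955/219).
R1 ← R1 − 274/219·R3.
R2 ← R2 + 214/219·R3.
R4 ← R4 − 2209/219·R3.
R5 ← R5 + 2261/73·R3.
R4 ← R4 / (-47862/1955).
R1 ← R1 + 462/1955·R4.
R2 ← R2 − 1902/1955·R4.
R3 ← R3 − 1782/1955·R4.
R5 ← R5 + 238/115·R4.
R5 ← R5 / (932707/23931).
R1 ← R1 + 11809/7977·R5.
R2 ← R2 − 3655/7977·R5.
R3 ← R3 − 1888/2659·R5.
R4 ← R4 − 14903/47862·R5.
Reading off the reduced rows gives x = -1, y = 3, z = 2, w = -4/5, v = -3/2.

x = -1, y = 3, z = 2, w = -4/5, v = -3/2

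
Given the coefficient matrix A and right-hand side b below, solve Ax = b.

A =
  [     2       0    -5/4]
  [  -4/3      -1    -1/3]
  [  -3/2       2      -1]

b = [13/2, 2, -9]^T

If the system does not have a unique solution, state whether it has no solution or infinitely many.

x_1 = 2, x_2 = -4, x_3 = -2

Row-reduce the augmented matrix:
R1 ← R1 / (2).
R2 ← R2 + 4/3·R1.
R3 ← R3 + 3/2·R1.
R2 ← R2 / (-1).
R3 ← R3 − 2·R2.
R3 ← R3 / (-205/48).
R1 ← R1 + 5/8·R3.
R2 ← R2 − 7/6·R3.
Reading off the reduced rows gives x_1 = 2, x_2 = -4, x_3 = -2.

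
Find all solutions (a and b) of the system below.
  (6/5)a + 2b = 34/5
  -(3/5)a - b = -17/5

infinitely many solutions

Row-reduce:
R1 ← R1 / (6/5).
R2 ← R2 + 3/5·R1.
Rank is 1 with 2 unknowns, leaving b free.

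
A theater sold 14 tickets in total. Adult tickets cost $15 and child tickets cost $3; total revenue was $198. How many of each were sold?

adult tickets: 13, child tickets: 1

Let a = adult tickets, c = child tickets.
  a + c = 14
  15a + 3c = 198
Row-reduce the augmented matrix:
R2 ← R2 − 15·R1.
R2 ← R2 / (-12).
R1 ← R1 − 1·R2.
Reading off the reduced rows gives a = 13, c = 1.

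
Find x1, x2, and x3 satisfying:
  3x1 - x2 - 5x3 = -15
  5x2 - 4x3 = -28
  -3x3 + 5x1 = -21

x1 = -3, x2 = -4, x3 = 2

Row-reduce the augmented matrix:
R1 ← R1 / (3).
R3 ← R3 − 5·R1.
R2 ← R2 / (5).
R1 ← R1 + 1/3·R2.
R3 ← R3 − 5/3·R2.
R3 ← R3 / (20/3).
R1 ← R1 + 29/15·R3.
R2 ← R2 + 4/5·R3.
Reading off the reduced rows gives x1 = -3, x2 = -4, x3 = 2.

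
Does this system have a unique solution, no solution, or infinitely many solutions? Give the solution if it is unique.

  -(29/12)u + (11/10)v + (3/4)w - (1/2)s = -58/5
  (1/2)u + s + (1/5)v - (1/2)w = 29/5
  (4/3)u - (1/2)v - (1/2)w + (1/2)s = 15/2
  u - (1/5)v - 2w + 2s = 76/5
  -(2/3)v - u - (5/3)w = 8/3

no solution

Row-reduce:
R1 ← R1 / (-29/12).
R2 ← R2 − 1/2·R1.
R3 ← R3 − 4/3·R1.
R4 ← R4 − 1·R1.
R5 ← R5 + 1·R1.
R2 ← R2 / (62/145).
R1 ← R1 + 66/145·R2.
R3 ← R3 − 31/290·R2.
R4 ← R4 − 37/145·R2.
R5 ← R5 + 488/435·R2.
Swap R3 and R4.
R3 ← R3 / (-46/31).
R1 ← R1 + 21/31·R3.
R2 ← R2 + 25/31·R3.
R5 ← R5 + 268/93·R3.
Swap R4 and R5.
R4 ← R4 / (8/69).
R1 ← R1 − 27/46·R4.
R2 ← R2 − 65/46·R4.
R3 ← R3 + 39/46·R4.
Row 5 reduces to 0 = 1/4, a contradiction. The system is inconsistent.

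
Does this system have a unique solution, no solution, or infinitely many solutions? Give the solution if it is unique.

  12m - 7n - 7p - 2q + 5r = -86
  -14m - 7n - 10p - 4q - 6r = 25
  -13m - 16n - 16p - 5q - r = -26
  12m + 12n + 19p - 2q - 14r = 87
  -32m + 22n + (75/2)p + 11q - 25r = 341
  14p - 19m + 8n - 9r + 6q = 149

no solution

Row-reduce:
R1 ← R1 / (12).
R2 ← R2 + 14·R1.
R3 ← R3 + 13·R1.
R4 ← R4 − 12·R1.
R5 ← R5 + 32·R1.
R6 ← R6 + 19·R1.
R2 ← R2 / (-91/6).
R1 ← R1 + 7/12·R2.
R3 ← R3 + 283/12·R2.
R4 ← R4 − 19·R2.
R5 ← R5 − 10/3·R2.
R6 ← R6 + 37/12·R2.
R3 ← R3 / (849/182).
R1 ← R1 − 3/26·R3.
R2 ← R2 − 109/91·R3.
R4 ← R4 − 295/91·R3.
R5 ← R5 − 2701/182·R3.
R6 ← R6 − 1203/182·R3.
R4 ← R4 / (-8318/849).
R1 ← R1 − 3/283·R4.
R2 ← R2 + 230/849·R4.
R3 ← R3 − 488/849·R4.
R5 ← R5 + 3613/849·R4.
R6 ← R6 − 91/283·R4.
R5 ← R5 / (-69971/4159).
R1 ← R1 − 2355/8318·R5.
R2 ← R2 + 2365/4159·R5.
R3 ← R3 + 1311/4159·R5.
R4 ← R4 − 19067/8318·R5.
R6 ← R6 + 69971/8318·R5.
Row 6 reduces to 0 = 1/4, a contradiction. The system is inconsistent.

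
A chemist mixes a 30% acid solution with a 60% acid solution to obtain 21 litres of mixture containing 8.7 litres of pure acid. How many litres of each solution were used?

litres of solution A: 13, litres of solution B: 8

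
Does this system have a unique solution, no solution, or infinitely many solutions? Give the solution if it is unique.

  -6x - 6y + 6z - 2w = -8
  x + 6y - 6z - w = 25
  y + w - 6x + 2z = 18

Row-reduce:
R1 ← R1 / (-6).
R2 ← R2 − 1·R1.
R3 ← R3 + 6·R1.
R2 ← R2 / (5).
R1 ← R1 − 1·R2.
R3 ← R3 − 7·R2.
R3 ← R3 / (3).
R2 ← R2 + 1·R3.
Rank is 3 with 4 unknowns, leaving w free.

infinitely many solutions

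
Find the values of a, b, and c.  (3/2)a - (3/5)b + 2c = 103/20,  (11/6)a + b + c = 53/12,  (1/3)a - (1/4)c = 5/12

Row-reduce the augmented matrix:
R1 ← R1 / (3/2).
R2 ← R2 − 11/6·R1.
R3 ← R3 − 1/3·R1.
R2 ← R2 / (26/15).
R1 ← R1 + 2/5·R2.
R3 ← R3 − 2/15·R2.
R3 ← R3 / (-7/12).
R1 ← R1 − 1·R3.
R2 ← R2 + 5/6·R3.
Reading off the reduced rows gives a = 2, b = -1/4, c = 1.

a = 2, b = -1/4, c = 1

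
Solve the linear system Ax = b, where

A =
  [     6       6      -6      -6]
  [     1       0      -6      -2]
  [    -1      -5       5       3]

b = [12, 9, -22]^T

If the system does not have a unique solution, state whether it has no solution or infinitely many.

infinitely many solutions

Row-reduce:
R1 ← R1 / (6).
R2 ← R2 − 1·R1.
R3 ← R3 + 1·R1.
R2 ← R2 / (-1).
R1 ← R1 − 1·R2.
R3 ← R3 + 4·R2.
R3 ← R3 / (24).
R1 ← R1 + 6·R3.
R2 ← R2 − 5·R3.
Rank is 3 with 4 unknowns, leaving x_4 free.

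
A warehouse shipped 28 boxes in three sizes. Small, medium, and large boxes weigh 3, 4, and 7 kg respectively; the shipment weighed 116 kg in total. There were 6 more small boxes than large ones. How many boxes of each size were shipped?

Let s = small boxes, m = medium boxes, l = large boxes.
  s + m + l = 28
  7l + 3s + 4m = 116
  s - l = 6
Row-reduce the augmented matrix:
R2 ← R2 − 3·R1.
R3 ← R3 − 1·R1.
R1 ← R1 − 1·R2.
R3 ← R3 + 1·R2.
R3 ← R3 / (2).
R1 ← R1 + 3·R3.
R2 ← R2 − 4·R3.
Reading off the reduced rows gives s = 11, m = 12, l = 5.

small boxes: 11, medium boxes: 12, large boxes: 5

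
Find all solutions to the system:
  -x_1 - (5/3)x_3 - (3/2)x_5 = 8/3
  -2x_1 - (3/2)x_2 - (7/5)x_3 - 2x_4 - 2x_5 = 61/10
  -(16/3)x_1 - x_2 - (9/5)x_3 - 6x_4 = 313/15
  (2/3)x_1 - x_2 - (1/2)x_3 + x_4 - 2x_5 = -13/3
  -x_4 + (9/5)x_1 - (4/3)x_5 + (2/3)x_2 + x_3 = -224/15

Row-reduce:
R1 ← R1 / (-1).
R2 ← R2 + 2·R1.
R3 ← R3 + 16/3·R1.
R4 ← R4 − 2/3·R1.
R5 ← R5 − 9/5·R1.
R2 ← R2 / (-3/2).
R3 ← R3 + 1·R2.
R4 ← R4 + 1·R2.
R5 ← R5 − 2/3·R2.
R3 ← R3 / (29/5).
R1 ← R1 − 5/3·R3.
R2 ← R2 + 58/45·R3.
R4 ← R4 + 29/10·R3.
R5 ← R5 + 154/135·R3.
Swap R4 and R5.
R4 ← R4 / (-6593/2349).
R1 ← R1 − 350/261·R4.
R2 ← R2 − 8/27·R4.
R3 ← R3 + 70/87·R4.
Rank is 4 with 5 unknowns, leaving x_5 free.

infinitely many solutions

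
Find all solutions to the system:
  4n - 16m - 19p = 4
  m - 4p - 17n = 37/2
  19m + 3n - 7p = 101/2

m = 2, n = -1/2, p = -2

Row-reduce the augmented matrix:
R1 ← R1 / (-16).
R2 ← R2 − 1·R1.
R3 ← R3 − 19·R1.
R2 ← R2 / (-67/4).
R1 ← R1 + 1/4·R2.
R3 ← R3 − 31/4·R2.
R3 ← R3 / (-4283/134).
R1 ← R1 − 339/268·R3.
R2 ← R2 − 83/268·R3.
Reading off the reduced rows gives m = 2, n = -1/2, p = -2.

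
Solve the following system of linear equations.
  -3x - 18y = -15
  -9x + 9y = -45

x = 5, y = 0

Row-reduce the augmented matrix:
R1 ← R1 / (-3).
R2 ← R2 + 9·R1.
R2 ← R2 / (63).
R1 ← R1 − 6·R2.
Reading off the reduced rows gives x = 5, y = 0.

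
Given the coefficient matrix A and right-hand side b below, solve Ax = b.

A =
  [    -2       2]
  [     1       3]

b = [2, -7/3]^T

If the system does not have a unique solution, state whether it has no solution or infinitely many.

x_1 = -4/3, x_2 = -1/3

Row-reduce the augmented matrix:
R1 ← R1 / (-2).
R2 ← R2 − 1·R1.
R2 ← R2 / (4).
R1 ← R1 + 1·R2.
Reading off the reduced rows gives x_1 = -4/3, x_2 = -1/3.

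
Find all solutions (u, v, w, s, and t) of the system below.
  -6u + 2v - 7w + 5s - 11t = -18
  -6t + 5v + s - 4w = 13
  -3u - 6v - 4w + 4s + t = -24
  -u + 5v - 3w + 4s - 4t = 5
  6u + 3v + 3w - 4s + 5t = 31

infinitely many solutions

Row-reduce:
R1 ← R1 / (-6).
R3 ← R3 + 3·R1.
R4 ← R4 + 1·R1.
R5 ← R5 − 6·R1.
R2 ← R2 / (5).
R1 ← R1 + 1/3·R2.
R3 ← R3 + 7·R2.
R4 ← R4 − 14/3·R2.
R5 ← R5 − 5·R2.
R3 ← R3 / (-61/10).
R1 ← R1 − 9/10·R3.
R2 ← R2 + 4/5·R3.
R4 ← R4 − 19/10·R3.
R4 ← R4 / (574/183).
R1 ← R1 + 62/183·R4.
R2 ← R2 + 11/61·R4.
R3 ← R3 + 29/61·R4.
Rank is 4 with 5 unknowns, leaving t free.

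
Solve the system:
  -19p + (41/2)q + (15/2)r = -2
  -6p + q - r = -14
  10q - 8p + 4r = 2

Row-reduce:
R1 ← R1 / (-19).
R2 ← R2 + 6·R1.
R3 ← R3 + 8·R1.
R2 ← R2 / (-104/19).
R1 ← R1 + 41/38·R2.
R3 ← R3 − 26/19·R2.
Row 3 reduces to 0 = -1/2, a contradiction. The system is inconsistent.

no solution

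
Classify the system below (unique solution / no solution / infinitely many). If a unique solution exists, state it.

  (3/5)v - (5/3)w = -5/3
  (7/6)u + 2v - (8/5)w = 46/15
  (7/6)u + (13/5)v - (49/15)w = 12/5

no solution

Row-reduce:
Swap R1 and R2.
R1 ← R1 / (7/6).
R3 ← R3 − 7/6·R1.
R2 ← R2 / (3/5).
R1 ← R1 − 12/7·R2.
R3 ← R3 − 3/5·R2.
Row 3 reduces to 0 = 1, a contradiction. The system is inconsistent.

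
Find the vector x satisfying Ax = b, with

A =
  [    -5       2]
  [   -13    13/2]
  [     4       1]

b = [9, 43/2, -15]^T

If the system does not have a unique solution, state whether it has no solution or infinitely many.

no solution

Row-reduce:
R1 ← R1 / (-5).
R2 ← R2 + 13·R1.
R3 ← R3 − 4·R1.
R2 ← R2 / (13/10).
R1 ← R1 + 2/5·R2.
R3 ← R3 − 13/5·R2.
Row 3 reduces to 0 = -4, a contradiction. The system is inconsistent.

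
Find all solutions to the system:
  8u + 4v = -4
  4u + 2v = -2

Row-reduce:
R1 ← R1 / (8).
R2 ← R2 − 4·R1.
Rank is 1 with 2 unknowns, leaving v free.

infinitely many solutions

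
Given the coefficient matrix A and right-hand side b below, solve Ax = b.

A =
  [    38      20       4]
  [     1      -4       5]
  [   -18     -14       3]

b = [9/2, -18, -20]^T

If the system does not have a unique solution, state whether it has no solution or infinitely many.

Row-reduce:
R1 ← R1 / (38).
R2 ← R2 − 1·R1.
R3 ← R3 + 18·R1.
R2 ← R2 / (-86/19).
R1 ← R1 − 10/19·R2.
R3 ← R3 + 86/19·R2.
Row 3 reduces to 0 = 1/4, a contradiction. The system is inconsistent.

no solution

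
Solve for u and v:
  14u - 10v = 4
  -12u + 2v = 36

Row-reduce the augmented matrix:
R1 ← R1 / (14).
R2 ← R2 + 12·R1.
R2 ← R2 / (-46/7).
R1 ← R1 + 5/7·R2.
Reading off the reduced rows gives u = -4, v = -6.

u = -4, v = -6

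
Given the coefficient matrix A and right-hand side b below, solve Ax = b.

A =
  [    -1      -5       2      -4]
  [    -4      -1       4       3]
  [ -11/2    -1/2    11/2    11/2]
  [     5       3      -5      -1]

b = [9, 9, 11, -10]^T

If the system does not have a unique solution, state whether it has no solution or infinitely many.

no solution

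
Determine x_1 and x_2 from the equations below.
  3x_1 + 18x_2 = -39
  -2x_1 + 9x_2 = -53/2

x_1 = 2, x_2 = -5/2

Row-reduce the augmented matrix:
R1 ← R1 / (3).
R2 ← R2 + 2·R1.
R2 ← R2 / (21).
R1 ← R1 − 6·R2.
Reading off the reduced rows gives x_1 = 2, x_2 = -5/2.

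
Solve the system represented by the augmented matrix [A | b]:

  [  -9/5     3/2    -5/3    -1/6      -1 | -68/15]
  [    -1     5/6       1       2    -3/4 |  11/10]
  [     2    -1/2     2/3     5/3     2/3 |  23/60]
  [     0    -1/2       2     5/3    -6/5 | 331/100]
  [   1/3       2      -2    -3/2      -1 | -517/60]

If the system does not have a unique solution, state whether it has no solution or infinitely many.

x_1 = -5/4, x_2 = -3/2, x_3 = 2, x_4 = 0, x_5 = 6/5

Row-reduce the augmented matrix:
R1 ← R1 / (-9/5).
R2 ← R2 + 1·R1.
R3 ← R3 − 2·R1.
R5 ← R5 − 1/3·R1.
Swap R2 and R3.
R2 ← R2 / (7/6).
R1 ← R1 + 5/6·R2.
R4 ← R4 + 1/2·R2.
R5 ← R5 − 41/18·R2.
R3 ← R3 / (52/27).
R1 ← R1 − 5/63·R3.
R2 ← R2 + 64/63·R3.
R4 ← R4 − 94/63·R3.
R5 ← R5 − 1/189·R3.
R4 ← R4 / (743/1092).
R1 ← R1 − 775/728·R4.
R2 ← R2 − 216/91·R4.
R3 ← R3 − 113/104·R4.
R5 ← R5 + 9673/2184·R4.
R5 ← R5 / (-1121749/133740).
R1 ← R1 − 9745/4458·R5.
R2 ← R2 − 14272/3715·R5.
R3 ← R3 − 27921/14860·R5.
R4 ← R4 + 13539/7430·R5.
Reading off the reduced rows gives x_1 = -5/4, x_2 = -3/2, x_3 = 2, x_4 = 0, x_5 = 6/5.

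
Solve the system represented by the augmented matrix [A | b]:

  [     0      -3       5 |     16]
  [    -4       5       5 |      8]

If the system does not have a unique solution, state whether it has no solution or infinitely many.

Row-reduce:
Swap R1 and R2.
R1 ← R1 / (-4).
R2 ← R2 / (-3).
R1 ← R1 + 5/4·R2.
Rank is 2 with 3 unknowns, leaving x_3 free.

infinitely many solutions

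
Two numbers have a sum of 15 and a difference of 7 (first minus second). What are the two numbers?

Let x = first number, y = second number.
  x + y = 15
  x - y = 7
From equation 1: x = 15 − y.
Substitute into equation 2 and solve: y = 4.
Then x = 11.

first number: 11, second number: 4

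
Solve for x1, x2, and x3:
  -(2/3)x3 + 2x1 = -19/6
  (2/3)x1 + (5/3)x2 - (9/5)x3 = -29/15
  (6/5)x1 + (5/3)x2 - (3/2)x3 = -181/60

x1 = -7/4, x2 = -1, x3 = -1/2

Row-reduce the augmented matrix:
R1 ← R1 / (2).
R2 ← R2 − 2/3·R1.
R3 ← R3 − 6/5·R1.
R2 ← R2 / (5/3).
R3 ← R3 − 5/3·R2.
R3 ← R3 / (43/90).
R1 ← R1 + 1/3·R3.
R2 ← R2 + 71/75·R3.
Reading off the reduced rows gives x1 = -7/4, x2 = -1, x3 = -1/2.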